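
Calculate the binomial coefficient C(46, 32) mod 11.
0

Using Lucas' theorem:
Write n=46 and k=32 in base 11:
n in base 11: [4, 2]
k in base 11: [2, 10]
C(46,32) mod 11 = ∏ C(n_i, k_i) mod 11
Digit binomials (mod 11): C(4,2) = 6; C(2,10) = 0 (k_i > n_i)
Product: 6 × 0 = 0 ≡ 0 (mod 11)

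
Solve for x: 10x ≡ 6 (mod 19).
x ≡ 12 (mod 19)

gcd(10, 19) = 1, which divides 6, so solutions exist.
Find 10^(-1) mod 19 by the extended Euclidean algorithm:
19 = 1 × 10 + 9  ⟹  9 = (1)·19 + (-1)·10
10 = 1 × 9 + 1  ⟹  1 = (-1)·19 + (2)·10
So (2)·10 ≡ 1 (mod 19), i.e. 10^(-1) ≡ 2 (mod 19).
x ≡ 2 × 6 = 12 ≡ 12 (mod 19).
Check: 10 × 12 = 120 ≡ 6 (mod 19).
Unique solution: x ≡ 12 (mod 19)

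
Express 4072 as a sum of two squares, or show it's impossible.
34² + 54² (a=34, b=54)

Factorization: 4072 = 2^3 × 509
By Fermat: n is sum of two squares iff every prime p ≡ 3 (mod 4) appears to even power.
All primes ≡ 3 (mod 4) appear to even power.
Search a = 0, 1, 2, … for 4072 - a² a perfect square: first hit at a = 34: 4072 - 1156 = 2916 = 54².
4072 = 34² + 54² = 1156 + 2916 ✓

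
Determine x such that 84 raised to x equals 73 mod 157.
79

Baby-step giant-step with step n = ⌈√157⌉ = 13.
Baby steps 84^j mod 157 (j:value) for j=0..12: 0:1, 1:84, 2:148, 3:29, 4:81, 5:53, 6:56, 7:151, 8:124, 9:54, 10:140, 11:142, 12:153.
Giant-step multiplier: 84^(-13) ≡ 84^(156-13) = 84^143 ≡ 107 (mod 157).
Giant steps γ_i = 73·107^i mod 157: γ_0=73, γ_1=118, γ_2=66, γ_3=154, γ_4=150, γ_5=36, γ_6=84 (in table at j=1).
x = i·n + j = 6·13 + 1 = 79.
Check: 84^79 ≡ 73 (mod 157).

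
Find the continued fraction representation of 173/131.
[1; 3, 8, 2, 2]

Euclidean algorithm steps:
173 = 1 × 131 + 42
131 = 3 × 42 + 5
42 = 8 × 5 + 2
5 = 2 × 2 + 1
2 = 2 × 1 + 0
Continued fraction: [1; 3, 8, 2, 2]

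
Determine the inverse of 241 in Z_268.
129

gcd(241, 268) = 1, so the inverse exists.
Extended Euclidean algorithm on (268, 241):
268 = 1 × 241 + 27  ⟹  27 = (1)·268 + (-1)·241
241 = 8 × 27 + 25  ⟹  25 = (-8)·268 + (9)·241
27 = 1 × 25 + 2  ⟹  2 = (9)·268 + (-10)·241
25 = 12 × 2 + 1  ⟹  1 = (-116)·268 + (129)·241
So (129)·241 ≡ 1 (mod 268), i.e. 241^(-1) ≡ 129 (mod 268).
Check: 241 × 129 = 31089 ≡ 1 (mod 268)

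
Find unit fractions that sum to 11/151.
1/14 + 1/705 + 1/1490370

Greedy algorithm:
11/151: ceiling(151/11) = 14, use 1/14
3/2114: ceiling(2114/3) = 705, use 1/705
1/1490370: ceiling(1490370/1) = 1490370, use 1/1490370
Result: 11/151 = 1/14 + 1/705 + 1/1490370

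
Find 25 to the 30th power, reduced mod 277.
30

Repeated squaring. Binary of 30 = 11110.
25^1 ≡ 25 (mod 277); 25^2 ≡ 71 (mod 277); 25^4 ≡ 55 (mod 277); 25^8 ≡ 255 (mod 277); 25^16 ≡ 207 (mod 277)
25^30 = 25^2 × 25^4 × 25^8 × 25^16 ≡ 30 (mod 277)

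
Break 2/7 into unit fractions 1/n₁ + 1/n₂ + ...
1/4 + 1/28

Greedy algorithm:
2/7: ceiling(7/2) = 4, use 1/4
1/28: ceiling(28/1) = 28, use 1/28
Result: 2/7 = 1/4 + 1/28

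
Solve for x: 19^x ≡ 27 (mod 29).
11

Baby-step giant-step with step n = ⌈√29⌉ = 6.
Baby steps 19^j mod 29 (j:value) for j=0..5: 0:1, 1:19, 2:13, 3:15, 4:24, 5:21.
Giant-step multiplier: 19^(-6) ≡ 19^(28-6) = 19^22 ≡ 4 (mod 29).
Giant steps γ_i = 27·4^i mod 29: γ_0=27, γ_1=21 (in table at j=5).
x = i·n + j = 1·6 + 5 = 11.
Check: 19^11 ≡ 27 (mod 29).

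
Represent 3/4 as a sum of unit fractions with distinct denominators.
1/2 + 1/4

Greedy algorithm:
3/4: ceiling(4/3) = 2, use 1/2
1/4: ceiling(4/1) = 4, use 1/4
Result: 3/4 = 1/2 + 1/4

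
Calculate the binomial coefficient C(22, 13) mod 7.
0

Using Lucas' theorem:
Write n=22 and k=13 in base 7:
n in base 7: [3, 1]
k in base 7: [1, 6]
C(22,13) mod 7 = ∏ C(n_i, k_i) mod 7
Digit binomials (mod 7): C(3,1) = 3; C(1,6) = 0 (k_i > n_i)
Product: 3 × 0 = 0 ≡ 0 (mod 7)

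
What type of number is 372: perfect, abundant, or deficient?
abundant

Proper divisors of 372: sum = 1 + 2 + 3 + 4 + 6 + 12 + 31 + 62 + 93 + 124 + 186 = 524
Since 524 > 372, 372 is abundant.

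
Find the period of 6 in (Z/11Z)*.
10

11 is prime, so ord(6) divides φ(11) = 10.
Divisors of 10: 1, 2, 5, 10.
Repeated squaring: 6^1 ≡ 6, 6^2 ≡ 3, 6^4 ≡ 9, 6^8 ≡ 4 (mod 11).
Test 6^d mod 11 for each divisor d in increasing order:
6^1 ≡ 6
6^2 ≡ 3
6^5 = 6^4·6^1 ≡ 10
6^10 = 6^8·6^2 ≡ 1  ← first divisor giving 1
The order is 10.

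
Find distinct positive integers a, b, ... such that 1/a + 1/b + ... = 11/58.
1/6 + 1/44 + 1/3828

Greedy algorithm:
11/58: ceiling(58/11) = 6, use 1/6
2/87: ceiling(87/2) = 44, use 1/44
1/3828: ceiling(3828/1) = 3828, use 1/3828
Result: 11/58 = 1/6 + 1/44 + 1/3828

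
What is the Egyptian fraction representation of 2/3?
1/2 + 1/6

Greedy algorithm:
2/3: ceiling(3/2) = 2, use 1/2
1/6: ceiling(6/1) = 6, use 1/6
Result: 2/3 = 1/2 + 1/6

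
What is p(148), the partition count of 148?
33549419497

p(n) counts ways to write n as a sum of positive integers (order ignored).
Euler's pentagonal recurrence: p(k) = p(k-1) + p(k-2) - p(k-5) - p(k-7) + p(k-12) + p(k-15) - ... (offsets j(3j∓1)/2, signs ++--, p(0)=1, p(<0)=0).
DP table for k = 0..147: p(0)=1, p(1)=1, p(2)=2, p(3)=3, p(4)=5, p(5)=7, p(6)=11, p(7)=15, p(8)=22, p(9)=30, p(10)=42, p(11)=56, p(12)=77, p(13)=101, p(14)=135, p(15)=176, p(16)=231, p(17)=297, p(18)=385, p(19)=490, p(20)=627, p(21)=792, p(22)=1002, p(23)=1255, p(24)=1575, p(25)=1958, p(26)=2436, p(27)=3010, p(28)=3718, p(29)=4565, p(30)=5604, p(31)=6842, p(32)=8349, p(33)=10143, p(34)=12310, p(35)=14883, p(36)=17977, p(37)=21637, p(38)=26015, p(39)=31185, p(40)=37338, p(41)=44583, p(42)=53174, p(43)=63261, p(44)=75175, p(45)=89134, p(46)=105558, p(47)=124754, p(48)=147273, p(49)=173525, p(50)=204226, p(51)=239943, p(52)=281589, p(53)=329931, p(54)=386155, p(55)=451276, p(56)=526823, p(57)=614154, p(58)=715220, p(59)=831820, p(60)=966467, p(61)=1121505, p(62)=1300156, p(63)=1505499, p(64)=1741630, p(65)=2012558, p(66)=2323520, p(67)=2679689, p(68)=3087735, p(69)=3554345, p(70)=4087968, p(71)=4697205, p(72)=5392783, p(73)=6185689, p(74)=7089500, p(75)=8118264, p(76)=9289091, p(77)=10619863, p(78)=12132164, p(79)=13848650, p(80)=15796476, p(81)=18004327, p(82)=20506255, p(83)=23338469, p(84)=26543660, p(85)=30167357, p(86)=34262962, p(87)=38887673, p(88)=44108109, p(89)=49995925, p(90)=56634173, p(91)=64112359, p(92)=72533807, p(93)=82010177, p(94)=92669720, p(95)=104651419, p(96)=118114304, p(97)=133230930, p(98)=150198136, p(99)=169229875, p(100)=190569292, p(101)=214481126, p(102)=241265379, p(103)=271248950, p(104)=304801365, p(105)=342325709, p(106)=384276336, p(107)=431149389, p(108)=483502844, p(109)=541946240, p(110)=607163746, p(111)=679903203, p(112)=761002156, p(113)=851376628, p(114)=952050665, p(115)=1064144451, p(116)=1188908248, p(117)=1327710076, p(118)=1482074143, p(119)=1653668665, p(120)=1844349560, p(121)=2056148051, p(122)=2291320912, p(123)=2552338241, p(124)=2841940500, p(125)=3163127352, p(126)=3519222692, p(127)=3913864295, p(128)=4351078600, p(129)=4835271870, p(130)=5371315400, p(131)=5964539504, p(132)=6620830889, p(133)=7346629512, p(134)=8149040695, p(135)=9035836076, p(136)=10015581680, p(137)=11097645016, p(138)=12292341831, p(139)=13610949895, p(140)=15065878135, p(141)=16670689208, p(142)=18440293320, p(143)=20390982757, p(144)=22540654445, p(145)=24908858009, p(146)=27517052599, p(147)=30388671978.
Final step: p(148) = p(147) + p(146) - p(143) - p(141) + p(136) + p(133) - p(126) - p(122) + p(113) + p(108) - p(97) - p(91) + p(78) + p(71) - p(56) - p(48) + p(31) + p(22) - p(3)
= 30388671978 + 27517052599 - 20390982757 - 16670689208 + 10015581680 + 7346629512 - 3519222692 - 2291320912 + 851376628 + 483502844 - 133230930 - 64112359 + 12132164 + 4697205 - 526823 - 147273 + 6842 + 1002 - 3
= 33549419497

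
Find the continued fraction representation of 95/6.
[15; 1, 5]

Euclidean algorithm steps:
95 = 15 × 6 + 5
6 = 1 × 5 + 1
5 = 5 × 1 + 0
Continued fraction: [15; 1, 5]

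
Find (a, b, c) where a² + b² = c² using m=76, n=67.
(1287, 10184, 10265)

Euclid's formula: a = m² - n², b = 2mn, c = m² + n²
m = 76, n = 67
a = 76² - 67² = 5776 - 4489 = 1287
b = 2 × 76 × 67 = 10184
c = 76² + 67² = 5776 + 4489 = 10265
Verification: 1287² + 10184² = 1656369 + 103713856 = 105370225 = 10265² ✓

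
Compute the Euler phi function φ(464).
224

464 = 2^4 × 29
φ(n) = n × ∏(1 - 1/p) for each prime p dividing n
φ(464) = 464 × (1 - 1/2) × (1 - 1/29) = 224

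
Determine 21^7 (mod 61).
40

Repeated squaring. Binary of 7 = 111.
21^1 ≡ 21 (mod 61); 21^2 ≡ 14 (mod 61); 21^4 ≡ 13 (mod 61)
21^7 = 21^1 × 21^2 × 21^4 ≡ 40 (mod 61)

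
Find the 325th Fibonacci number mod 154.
5

Matrix identity: Q^n = [[F_(n+1), F_n], [F_n, F_(n-1)]] with Q = [[1,1],[1,0]].
n = 325 = 101000101₂. Square-and-multiply, entries mod 154:
Q^1 = [[1,1],[1,0]]
Q^2 = (Q^1)² = [[2,1],[1,1]]
Q^5 = (Q^2)²·Q = [[8,5],[5,3]]
Q^10 = (Q^5)² = [[89,55],[55,34]]
Q^20 = (Q^10)² = [[12,143],[143,23]]
Q^40 = (Q^20)² = [[111,77],[77,34]]
Q^81 = (Q^40)²·Q = [[1,78],[78,77]]
Q^162 = (Q^81)² = [[79,78],[78,1]]
Q^325 = (Q^162)²·Q = [[85,5],[5,80]]
F_325 mod 154 = Q^325[0][1] = 5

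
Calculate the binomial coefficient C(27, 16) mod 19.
0

Using Lucas' theorem:
Write n=27 and k=16 in base 19:
n in base 19: [1, 8]
k in base 19: [0, 16]
C(27,16) mod 19 = ∏ C(n_i, k_i) mod 19
Digit binomials (mod 19): C(1,0) = 1; C(8,16) = 0 (k_i > n_i)
Product: 1 × 0 = 0 ≡ 0 (mod 19)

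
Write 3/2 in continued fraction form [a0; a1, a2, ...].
[1; 2]

Euclidean algorithm steps:
3 = 1 × 2 + 1
2 = 2 × 1 + 0
Continued fraction: [1; 2]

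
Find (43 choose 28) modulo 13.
5

Using Lucas' theorem:
Write n=43 and k=28 in base 13:
n in base 13: [3, 4]
k in base 13: [2, 2]
C(43,28) mod 13 = ∏ C(n_i, k_i) mod 13
Digit binomials (mod 13): C(3,2) = 3; C(4,2) = 6
Product: 3 × 6 = 18 ≡ 5 (mod 13)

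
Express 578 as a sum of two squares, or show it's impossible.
7² + 23² (a=7, b=23)

Factorization: 578 = 2 × 17^2
By Fermat: n is sum of two squares iff every prime p ≡ 3 (mod 4) appears to even power.
All primes ≡ 3 (mod 4) appear to even power.
Search a = 0, 1, 2, … for 578 - a² a perfect square: first hit at a = 7: 578 - 49 = 529 = 23².
578 = 7² + 23² = 49 + 529 ✓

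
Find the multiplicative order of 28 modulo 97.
32

97 is prime, so ord(28) divides φ(97) = 96.
Divisors of 96: 1, 2, 3, 4, 6, 8, 12, 16, 24, 32, 48, 96.
Repeated squaring: 28^1 ≡ 28, 28^2 ≡ 8, 28^4 ≡ 64, 28^8 ≡ 22, 28^16 ≡ 96, 28^32 ≡ 1, 28^64 ≡ 1 (mod 97).
Test 28^d mod 97 for each divisor d in increasing order:
28^1 ≡ 28
28^2 ≡ 8
28^3 = 28^2·28^1 ≡ 30
28^4 ≡ 64
28^6 = 28^4·28^2 ≡ 27
28^8 ≡ 22
28^12 = 28^8·28^4 ≡ 50
28^16 ≡ 96
28^24 = 28^16·28^8 ≡ 75
28^32 ≡ 1  ← first divisor giving 1
The order is 32.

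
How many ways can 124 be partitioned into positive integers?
2841940500

p(n) counts ways to write n as a sum of positive integers (order ignored).
Euler's pentagonal recurrence: p(k) = p(k-1) + p(k-2) - p(k-5) - p(k-7) + p(k-12) + p(k-15) - ... (offsets j(3j∓1)/2, signs ++--, p(0)=1, p(<0)=0).
DP table for k = 0..123: p(0)=1, p(1)=1, p(2)=2, p(3)=3, p(4)=5, p(5)=7, p(6)=11, p(7)=15, p(8)=22, p(9)=30, p(10)=42, p(11)=56, p(12)=77, p(13)=101, p(14)=135, p(15)=176, p(16)=231, p(17)=297, p(18)=385, p(19)=490, p(20)=627, p(21)=792, p(22)=1002, p(23)=1255, p(24)=1575, p(25)=1958, p(26)=2436, p(27)=3010, p(28)=3718, p(29)=4565, p(30)=5604, p(31)=6842, p(32)=8349, p(33)=10143, p(34)=12310, p(35)=14883, p(36)=17977, p(37)=21637, p(38)=26015, p(39)=31185, p(40)=37338, p(41)=44583, p(42)=53174, p(43)=63261, p(44)=75175, p(45)=89134, p(46)=105558, p(47)=124754, p(48)=147273, p(49)=173525, p(50)=204226, p(51)=239943, p(52)=281589, p(53)=329931, p(54)=386155, p(55)=451276, p(56)=526823, p(57)=614154, p(58)=715220, p(59)=831820, p(60)=966467, p(61)=1121505, p(62)=1300156, p(63)=1505499, p(64)=1741630, p(65)=2012558, p(66)=2323520, p(67)=2679689, p(68)=3087735, p(69)=3554345, p(70)=4087968, p(71)=4697205, p(72)=5392783, p(73)=6185689, p(74)=7089500, p(75)=8118264, p(76)=9289091, p(77)=10619863, p(78)=12132164, p(79)=13848650, p(80)=15796476, p(81)=18004327, p(82)=20506255, p(83)=23338469, p(84)=26543660, p(85)=30167357, p(86)=34262962, p(87)=38887673, p(88)=44108109, p(89)=49995925, p(90)=56634173, p(91)=64112359, p(92)=72533807, p(93)=82010177, p(94)=92669720, p(95)=104651419, p(96)=118114304, p(97)=133230930, p(98)=150198136, p(99)=169229875, p(100)=190569292, p(101)=214481126, p(102)=241265379, p(103)=271248950, p(104)=304801365, p(105)=342325709, p(106)=384276336, p(107)=431149389, p(108)=483502844, p(109)=541946240, p(110)=607163746, p(111)=679903203, p(112)=761002156, p(113)=851376628, p(114)=952050665, p(115)=1064144451, p(116)=1188908248, p(117)=1327710076, p(118)=1482074143, p(119)=1653668665, p(120)=1844349560, p(121)=2056148051, p(122)=2291320912, p(123)=2552338241.
Final step: p(124) = p(123) + p(122) - p(119) - p(117) + p(112) + p(109) - p(102) - p(98) + p(89) + p(84) - p(73) - p(67) + p(54) + p(47) - p(32) - p(24) + p(7)
= 2552338241 + 2291320912 - 1653668665 - 1327710076 + 761002156 + 541946240 - 241265379 - 150198136 + 49995925 + 26543660 - 6185689 - 2679689 + 386155 + 124754 - 8349 - 1575 + 15
= 2841940500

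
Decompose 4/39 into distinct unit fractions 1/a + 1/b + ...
1/10 + 1/390

Greedy algorithm:
4/39: ceiling(39/4) = 10, use 1/10
1/390: ceiling(390/1) = 390, use 1/390
Result: 4/39 = 1/10 + 1/390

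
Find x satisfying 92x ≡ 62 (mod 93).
x ≡ 31 (mod 93)

gcd(92, 93) = 1, which divides 62, so solutions exist.
Find 92^(-1) mod 93 by the extended Euclidean algorithm:
93 = 1 × 92 + 1  ⟹  1 = (1)·93 + (-1)·92
So (-1)·92 ≡ 1 (mod 93), i.e. 92^(-1) ≡ -1 ≡ 92 (mod 93).
x ≡ 92 × 62 = 5704 ≡ 31 (mod 93).
Check: 92 × 31 = 2852 ≡ 62 (mod 93).
Unique solution: x ≡ 31 (mod 93)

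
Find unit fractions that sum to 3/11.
1/4 + 1/44

Greedy algorithm:
3/11: ceiling(11/3) = 4, use 1/4
1/44: ceiling(44/1) = 44, use 1/44
Result: 3/11 = 1/4 + 1/44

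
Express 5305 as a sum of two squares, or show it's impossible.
11² + 72² (a=11, b=72)

Factorization: 5305 = 5 × 1061
By Fermat: n is sum of two squares iff every prime p ≡ 3 (mod 4) appears to even power.
All primes ≡ 3 (mod 4) appear to even power.
Search a = 0, 1, 2, … for 5305 - a² a perfect square: first hit at a = 11: 5305 - 121 = 5184 = 72².
5305 = 11² + 72² = 121 + 5184 ✓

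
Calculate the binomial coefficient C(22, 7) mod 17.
0

Using Lucas' theorem:
Write n=22 and k=7 in base 17:
n in base 17: [1, 5]
k in base 17: [0, 7]
C(22,7) mod 17 = ∏ C(n_i, k_i) mod 17
Digit binomials (mod 17): C(1,0) = 1; C(5,7) = 0 (k_i > n_i)
Product: 1 × 0 = 0 ≡ 0 (mod 17)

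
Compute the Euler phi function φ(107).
106

107 = 107
φ(n) = n × ∏(1 - 1/p) for each prime p dividing n
φ(107) = 107 × (1 - 1/107) = 106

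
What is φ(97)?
96

97 = 97
φ(n) = n × ∏(1 - 1/p) for each prime p dividing n
φ(97) = 97 × (1 - 1/97) = 96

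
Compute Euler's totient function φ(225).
120

225 = 3^2 × 5^2
φ(n) = n × ∏(1 - 1/p) for each prime p dividing n
φ(225) = 225 × (1 - 1/3) × (1 - 1/5) = 120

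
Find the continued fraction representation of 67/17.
[3; 1, 16]

Euclidean algorithm steps:
67 = 3 × 17 + 16
17 = 1 × 16 + 1
16 = 16 × 1 + 0
Continued fraction: [3; 1, 16]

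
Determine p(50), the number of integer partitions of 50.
204226

p(n) counts ways to write n as a sum of positive integers (order ignored).
Euler's pentagonal recurrence: p(k) = p(k-1) + p(k-2) - p(k-5) - p(k-7) + p(k-12) + p(k-15) - ... (offsets j(3j∓1)/2, signs ++--, p(0)=1, p(<0)=0).
DP table for k = 0..49: p(0)=1, p(1)=1, p(2)=2, p(3)=3, p(4)=5, p(5)=7, p(6)=11, p(7)=15, p(8)=22, p(9)=30, p(10)=42, p(11)=56, p(12)=77, p(13)=101, p(14)=135, p(15)=176, p(16)=231, p(17)=297, p(18)=385, p(19)=490, p(20)=627, p(21)=792, p(22)=1002, p(23)=1255, p(24)=1575, p(25)=1958, p(26)=2436, p(27)=3010, p(28)=3718, p(29)=4565, p(30)=5604, p(31)=6842, p(32)=8349, p(33)=10143, p(34)=12310, p(35)=14883, p(36)=17977, p(37)=21637, p(38)=26015, p(39)=31185, p(40)=37338, p(41)=44583, p(42)=53174, p(43)=63261, p(44)=75175, p(45)=89134, p(46)=105558, p(47)=124754, p(48)=147273, p(49)=173525.
Final step: p(50) = p(49) + p(48) - p(45) - p(43) + p(38) + p(35) - p(28) - p(24) + p(15) + p(10)
= 173525 + 147273 - 89134 - 63261 + 26015 + 14883 - 3718 - 1575 + 176 + 42
= 204226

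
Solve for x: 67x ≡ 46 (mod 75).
x ≡ 13 (mod 75)

gcd(67, 75) = 1, which divides 46, so solutions exist.
Find 67^(-1) mod 75 by the extended Euclidean algorithm:
75 = 1 × 67 + 8  ⟹  8 = (1)·75 + (-1)·67
67 = 8 × 8 + 3  ⟹  3 = (-8)·75 + (9)·67
8 = 2 × 3 + 2  ⟹  2 = (17)·75 + (-19)·67
3 = 1 × 2 + 1  ⟹  1 = (-25)·75 + (28)·67
So (28)·67 ≡ 1 (mod 75), i.e. 67^(-1) ≡ 28 (mod 75).
x ≡ 28 × 46 = 1288 ≡ 13 (mod 75).
Check: 67 × 13 = 871 ≡ 46 (mod 75).
Unique solution: x ≡ 13 (mod 75)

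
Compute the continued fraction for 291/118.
[2; 2, 6, 1, 7]

Euclidean algorithm steps:
291 = 2 × 118 + 55
118 = 2 × 55 + 8
55 = 6 × 8 + 7
8 = 1 × 7 + 1
7 = 7 × 1 + 0
Continued fraction: [2; 2, 6, 1, 7]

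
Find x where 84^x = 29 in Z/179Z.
72

Baby-step giant-step with step n = ⌈√179⌉ = 14.
Baby steps 84^j mod 179 (j:value) for j=0..13: 0:1, 1:84, 2:75, 3:35, 4:76, 5:119, 6:151, 7:154, 8:48, 9:94, 10:20, 11:69, 12:68, 13:163.
Giant-step multiplier: 84^(-14) ≡ 84^(178-14) = 84^164 ≡ 59 (mod 179).
Giant steps γ_i = 29·59^i mod 179: γ_0=29, γ_1=100, γ_2=172, γ_3=124, γ_4=156, γ_5=75 (in table at j=2).
x = i·n + j = 5·14 + 2 = 72.
Check: 84^72 ≡ 29 (mod 179).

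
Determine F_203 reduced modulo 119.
12

Matrix identity: Q^n = [[F_(n+1), F_n], [F_n, F_(n-1)]] with Q = [[1,1],[1,0]].
n = 203 = 11001011₂. Square-and-multiply, entries mod 119:
Q^1 = [[1,1],[1,0]]
Q^3 = (Q^1)²·Q = [[3,2],[2,1]]
Q^6 = (Q^3)² = [[13,8],[8,5]]
Q^12 = (Q^6)² = [[114,25],[25,89]]
Q^25 = (Q^12)²·Q = [[13,55],[55,77]]
Q^50 = (Q^25)² = [[100,71],[71,29]]
Q^101 = (Q^50)²·Q = [[43,47],[47,115]]
Q^203 = (Q^101)²·Q = [[60,12],[12,48]]
F_203 mod 119 = Q^203[0][1] = 12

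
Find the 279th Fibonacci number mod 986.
204

Matrix identity: Q^n = [[F_(n+1), F_n], [F_n, F_(n-1)]] with Q = [[1,1],[1,0]].
n = 279 = 100010111₂. Square-and-multiply, entries mod 986:
Q^1 = [[1,1],[1,0]]
Q^2 = (Q^1)² = [[2,1],[1,1]]
Q^4 = (Q^2)² = [[5,3],[3,2]]
Q^8 = (Q^4)² = [[34,21],[21,13]]
Q^17 = (Q^8)²·Q = [[612,611],[611,1]]
Q^34 = (Q^17)² = [[477,849],[849,614]]
Q^69 = (Q^34)²·Q = [[203,784],[784,405]]
Q^139 = (Q^69)²·Q = [[609,175],[175,434]]
Q^279 = (Q^139)²·Q = [[319,204],[204,115]]
F_279 mod 986 = Q^279[0][1] = 204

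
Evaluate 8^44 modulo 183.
70

Repeated squaring. Binary of 44 = 101100.
8^1 ≡ 8 (mod 183); 8^2 ≡ 64 (mod 183); 8^4 ≡ 70 (mod 183); 8^8 ≡ 142 (mod 183); 8^16 ≡ 34 (mod 183); 8^32 ≡ 58 (mod 183)
8^44 = 8^4 × 8^8 × 8^32 ≡ 70 (mod 183)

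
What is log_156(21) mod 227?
176

Baby-step giant-step with step n = ⌈√227⌉ = 16.
Baby steps 156^j mod 227 (j:value) for j=0..15: 0:1, 1:156, 2:47, 3:68, 4:166, 5:18, 6:84, 7:165, 8:89, 9:37, 10:97, 11:150, 12:19, 13:13, 14:212, 15:157.
Giant-step multiplier: 156^(-16) ≡ 156^(226-16) = 156^210 ≡ 104 (mod 227).
Giant steps γ_i = 21·104^i mod 227: γ_0=21, γ_1=141, γ_2=136, γ_3=70, γ_4=16, γ_5=75, γ_6=82, γ_7=129, γ_8=23, γ_9=122, γ_10=203, γ_11=1 (in table at j=0).
x = i·n + j = 11·16 + 0 = 176.
Check: 156^176 ≡ 21 (mod 227).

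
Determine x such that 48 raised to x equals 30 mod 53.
13

Baby-step giant-step with step n = ⌈√53⌉ = 8.
Baby steps 48^j mod 53 (j:value) for j=0..7: 0:1, 1:48, 2:25, 3:34, 4:42, 5:2, 6:43, 7:50.
Giant-step multiplier: 48^(-8) ≡ 48^(52-8) = 48^44 ≡ 46 (mod 53).
Giant steps γ_i = 30·46^i mod 53: γ_0=30, γ_1=2 (in table at j=5).
x = i·n + j = 1·8 + 5 = 13.
Check: 48^13 ≡ 30 (mod 53).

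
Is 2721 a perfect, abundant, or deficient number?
deficient

Proper divisors of 2721: sum = 1 + 3 + 907 = 911
Since 911 < 2721, 2721 is deficient.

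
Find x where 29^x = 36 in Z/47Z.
14

Baby-step giant-step with step n = ⌈√47⌉ = 7.
Baby steps 29^j mod 47 (j:value) for j=0..6: 0:1, 1:29, 2:42, 3:43, 4:25, 5:20, 6:16.
Giant-step multiplier: 29^(-7) ≡ 29^(46-7) = 29^39 ≡ 39 (mod 47).
Giant steps γ_i = 36·39^i mod 47: γ_0=36, γ_1=41, γ_2=1 (in table at j=0).
x = i·n + j = 2·7 + 0 = 14.
Check: 29^14 ≡ 36 (mod 47).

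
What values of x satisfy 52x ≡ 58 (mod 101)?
x ≡ 5 (mod 101)

gcd(52, 101) = 1, which divides 58, so solutions exist.
Find 52^(-1) mod 101 by the extended Euclidean algorithm:
101 = 1 × 52 + 49  ⟹  49 = (1)·101 + (-1)·52
52 = 1 × 49 + 3  ⟹  3 = (-1)·101 + (2)·52
49 = 16 × 3 + 1  ⟹  1 = (17)·101 + (-33)·52
So (-33)·52 ≡ 1 (mod 101), i.e. 52^(-1) ≡ -33 ≡ 68 (mod 101).
x ≡ 68 × 58 = 3944 ≡ 5 (mod 101).
Check: 52 × 5 = 260 ≡ 58 (mod 101).
Unique solution: x ≡ 5 (mod 101)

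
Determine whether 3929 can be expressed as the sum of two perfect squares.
35² + 52² (a=35, b=52)

Factorization: 3929 = 3929
By Fermat: n is sum of two squares iff every prime p ≡ 3 (mod 4) appears to even power.
All primes ≡ 3 (mod 4) appear to even power.
Search a = 0, 1, 2, … for 3929 - a² a perfect square: first hit at a = 35: 3929 - 1225 = 2704 = 52².
3929 = 35² + 52² = 1225 + 2704 ✓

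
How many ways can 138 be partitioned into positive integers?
12292341831

p(n) counts ways to write n as a sum of positive integers (order ignored).
Euler's pentagonal recurrence: p(k) = p(k-1) + p(k-2) - p(k-5) - p(k-7) + p(k-12) + p(k-15) - ... (offsets j(3j∓1)/2, signs ++--, p(0)=1, p(<0)=0).
DP table for k = 0..137: p(0)=1, p(1)=1, p(2)=2, p(3)=3, p(4)=5, p(5)=7, p(6)=11, p(7)=15, p(8)=22, p(9)=30, p(10)=42, p(11)=56, p(12)=77, p(13)=101, p(14)=135, p(15)=176, p(16)=231, p(17)=297, p(18)=385, p(19)=490, p(20)=627, p(21)=792, p(22)=1002, p(23)=1255, p(24)=1575, p(25)=1958, p(26)=2436, p(27)=3010, p(28)=3718, p(29)=4565, p(30)=5604, p(31)=6842, p(32)=8349, p(33)=10143, p(34)=12310, p(35)=14883, p(36)=17977, p(37)=21637, p(38)=26015, p(39)=31185, p(40)=37338, p(41)=44583, p(42)=53174, p(43)=63261, p(44)=75175, p(45)=89134, p(46)=105558, p(47)=124754, p(48)=147273, p(49)=173525, p(50)=204226, p(51)=239943, p(52)=281589, p(53)=329931, p(54)=386155, p(55)=451276, p(56)=526823, p(57)=614154, p(58)=715220, p(59)=831820, p(60)=966467, p(61)=1121505, p(62)=1300156, p(63)=1505499, p(64)=1741630, p(65)=2012558, p(66)=2323520, p(67)=2679689, p(68)=3087735, p(69)=3554345, p(70)=4087968, p(71)=4697205, p(72)=5392783, p(73)=6185689, p(74)=7089500, p(75)=8118264, p(76)=9289091, p(77)=10619863, p(78)=12132164, p(79)=13848650, p(80)=15796476, p(81)=18004327, p(82)=20506255, p(83)=23338469, p(84)=26543660, p(85)=30167357, p(86)=34262962, p(87)=38887673, p(88)=44108109, p(89)=49995925, p(90)=56634173, p(91)=64112359, p(92)=72533807, p(93)=82010177, p(94)=92669720, p(95)=104651419, p(96)=118114304, p(97)=133230930, p(98)=150198136, p(99)=169229875, p(100)=190569292, p(101)=214481126, p(102)=241265379, p(103)=271248950, p(104)=304801365, p(105)=342325709, p(106)=384276336, p(107)=431149389, p(108)=483502844, p(109)=541946240, p(110)=607163746, p(111)=679903203, p(112)=761002156, p(113)=851376628, p(114)=952050665, p(115)=1064144451, p(116)=1188908248, p(117)=1327710076, p(118)=1482074143, p(119)=1653668665, p(120)=1844349560, p(121)=2056148051, p(122)=2291320912, p(123)=2552338241, p(124)=2841940500, p(125)=3163127352, p(126)=3519222692, p(127)=3913864295, p(128)=4351078600, p(129)=4835271870, p(130)=5371315400, p(131)=5964539504, p(132)=6620830889, p(133)=7346629512, p(134)=8149040695, p(135)=9035836076, p(136)=10015581680, p(137)=11097645016.
Final step: p(138) = p(137) + p(136) - p(133) - p(131) + p(126) + p(123) - p(116) - p(112) + p(103) + p(98) - p(87) - p(81) + p(68) + p(61) - p(46) - p(38) + p(21) + p(12)
= 11097645016 + 10015581680 - 7346629512 - 5964539504 + 3519222692 + 2552338241 - 1188908248 - 761002156 + 271248950 + 150198136 - 38887673 - 18004327 + 3087735 + 1121505 - 105558 - 26015 + 792 + 77
= 12292341831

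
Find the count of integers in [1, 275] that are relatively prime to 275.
200

275 = 5^2 × 11
φ(n) = n × ∏(1 - 1/p) for each prime p dividing n
φ(275) = 275 × (1 - 1/5) × (1 - 1/11) = 200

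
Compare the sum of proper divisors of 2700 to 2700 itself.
abundant

Proper divisors of 2700: sum = 1 + 2 + 3 + 4 + 5 + 6 + 9 + 10 + ... + 540 + 675 + 900 + 1350 (35 divisors) = 5980
Since 5980 > 2700, 2700 is abundant.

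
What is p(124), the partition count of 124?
2841940500

p(n) counts ways to write n as a sum of positive integers (order ignored).
Euler's pentagonal recurrence: p(k) = p(k-1) + p(k-2) - p(k-5) - p(k-7) + p(k-12) + p(k-15) - ... (offsets j(3j∓1)/2, signs ++--, p(0)=1, p(<0)=0).
DP table for k = 0..123: p(0)=1, p(1)=1, p(2)=2, p(3)=3, p(4)=5, p(5)=7, p(6)=11, p(7)=15, p(8)=22, p(9)=30, p(10)=42, p(11)=56, p(12)=77, p(13)=101, p(14)=135, p(15)=176, p(16)=231, p(17)=297, p(18)=385, p(19)=490, p(20)=627, p(21)=792, p(22)=1002, p(23)=1255, p(24)=1575, p(25)=1958, p(26)=2436, p(27)=3010, p(28)=3718, p(29)=4565, p(30)=5604, p(31)=6842, p(32)=8349, p(33)=10143, p(34)=12310, p(35)=14883, p(36)=17977, p(37)=21637, p(38)=26015, p(39)=31185, p(40)=37338, p(41)=44583, p(42)=53174, p(43)=63261, p(44)=75175, p(45)=89134, p(46)=105558, p(47)=124754, p(48)=147273, p(49)=173525, p(50)=204226, p(51)=239943, p(52)=281589, p(53)=329931, p(54)=386155, p(55)=451276, p(56)=526823, p(57)=614154, p(58)=715220, p(59)=831820, p(60)=966467, p(61)=1121505, p(62)=1300156, p(63)=1505499, p(64)=1741630, p(65)=2012558, p(66)=2323520, p(67)=2679689, p(68)=3087735, p(69)=3554345, p(70)=4087968, p(71)=4697205, p(72)=5392783, p(73)=6185689, p(74)=7089500, p(75)=8118264, p(76)=9289091, p(77)=10619863, p(78)=12132164, p(79)=13848650, p(80)=15796476, p(81)=18004327, p(82)=20506255, p(83)=23338469, p(84)=26543660, p(85)=30167357, p(86)=34262962, p(87)=38887673, p(88)=44108109, p(89)=49995925, p(90)=56634173, p(91)=64112359, p(92)=72533807, p(93)=82010177, p(94)=92669720, p(95)=104651419, p(96)=118114304, p(97)=133230930, p(98)=150198136, p(99)=169229875, p(100)=190569292, p(101)=214481126, p(102)=241265379, p(103)=271248950, p(104)=304801365, p(105)=342325709, p(106)=384276336, p(107)=431149389, p(108)=483502844, p(109)=541946240, p(110)=607163746, p(111)=679903203, p(112)=761002156, p(113)=851376628, p(114)=952050665, p(115)=1064144451, p(116)=1188908248, p(117)=1327710076, p(118)=1482074143, p(119)=1653668665, p(120)=1844349560, p(121)=2056148051, p(122)=2291320912, p(123)=2552338241.
Final step: p(124) = p(123) + p(122) - p(119) - p(117) + p(112) + p(109) - p(102) - p(98) + p(89) + p(84) - p(73) - p(67) + p(54) + p(47) - p(32) - p(24) + p(7)
= 2552338241 + 2291320912 - 1653668665 - 1327710076 + 761002156 + 541946240 - 241265379 - 150198136 + 49995925 + 26543660 - 6185689 - 2679689 + 386155 + 124754 - 8349 - 1575 + 15
= 2841940500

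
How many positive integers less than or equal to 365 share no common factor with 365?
288

365 = 5 × 73
φ(n) = n × ∏(1 - 1/p) for each prime p dividing n
φ(365) = 365 × (1 - 1/5) × (1 - 1/73) = 288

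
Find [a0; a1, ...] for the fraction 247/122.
[2; 40, 1, 2]

Euclidean algorithm steps:
247 = 2 × 122 + 3
122 = 40 × 3 + 2
3 = 1 × 2 + 1
2 = 2 × 1 + 0
Continued fraction: [2; 40, 1, 2]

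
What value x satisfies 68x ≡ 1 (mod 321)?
203

gcd(68, 321) = 1, so the inverse exists.
Extended Euclidean algorithm on (321, 68):
321 = 4 × 68 + 49  ⟹  49 = (1)·321 + (-4)·68
68 = 1 × 49 + 19  ⟹  19 = (-1)·321 + (5)·68
49 = 2 × 19 + 11  ⟹  11 = (3)·321 + (-14)·68
19 = 1 × 11 + 8  ⟹  8 = (-4)·321 + (19)·68
11 = 1 × 8 + 3  ⟹  3 = (7)·321 + (-33)·68
8 = 2 × 3 + 2  ⟹  2 = (-18)·321 + (85)·68
3 = 1 × 2 + 1  ⟹  1 = (25)·321 + (-118)·68
So (-118)·68 ≡ 1 (mod 321), i.e. 68^(-1) ≡ -118 ≡ 203 (mod 321).
Check: 68 × 203 = 13804 ≡ 1 (mod 321)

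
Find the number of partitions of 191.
1820701100652

p(n) counts ways to write n as a sum of positive integers (order ignored).
Euler's pentagonal recurrence: p(k) = p(k-1) + p(k-2) - p(k-5) - p(k-7) + p(k-12) + p(k-15) - ... (offsets j(3j∓1)/2, signs ++--, p(0)=1, p(<0)=0).
DP table for k = 0..190: p(0)=1, p(1)=1, p(2)=2, p(3)=3, p(4)=5, p(5)=7, p(6)=11, p(7)=15, p(8)=22, p(9)=30, p(10)=42, p(11)=56, p(12)=77, p(13)=101, p(14)=135, p(15)=176, p(16)=231, p(17)=297, p(18)=385, p(19)=490, p(20)=627, p(21)=792, p(22)=1002, p(23)=1255, p(24)=1575, p(25)=1958, p(26)=2436, p(27)=3010, p(28)=3718, p(29)=4565, p(30)=5604, p(31)=6842, p(32)=8349, p(33)=10143, p(34)=12310, p(35)=14883, p(36)=17977, p(37)=21637, p(38)=26015, p(39)=31185, p(40)=37338, p(41)=44583, p(42)=53174, p(43)=63261, p(44)=75175, p(45)=89134, p(46)=105558, p(47)=124754, p(48)=147273, p(49)=173525, p(50)=204226, p(51)=239943, p(52)=281589, p(53)=329931, p(54)=386155, p(55)=451276, p(56)=526823, p(57)=614154, p(58)=715220, p(59)=831820, p(60)=966467, p(61)=1121505, p(62)=1300156, p(63)=1505499, p(64)=1741630, p(65)=2012558, p(66)=2323520, p(67)=2679689, p(68)=3087735, p(69)=3554345, p(70)=4087968, p(71)=4697205, p(72)=5392783, p(73)=6185689, p(74)=7089500, p(75)=8118264, p(76)=9289091, p(77)=10619863, p(78)=12132164, p(79)=13848650, p(80)=15796476, p(81)=18004327, p(82)=20506255, p(83)=23338469, p(84)=26543660, p(85)=30167357, p(86)=34262962, p(87)=38887673, p(88)=44108109, p(89)=49995925, p(90)=56634173, p(91)=64112359, p(92)=72533807, p(93)=82010177, p(94)=92669720, p(95)=104651419, p(96)=118114304, p(97)=133230930, p(98)=150198136, p(99)=169229875, p(100)=190569292, p(101)=214481126, p(102)=241265379, p(103)=271248950, p(104)=304801365, p(105)=342325709, p(106)=384276336, p(107)=431149389, p(108)=483502844, p(109)=541946240, p(110)=607163746, p(111)=679903203, p(112)=761002156, p(113)=851376628, p(114)=952050665, p(115)=1064144451, p(116)=1188908248, p(117)=1327710076, p(118)=1482074143, p(119)=1653668665, p(120)=1844349560, p(121)=2056148051, p(122)=2291320912, p(123)=2552338241, p(124)=2841940500, p(125)=3163127352, p(126)=3519222692, p(127)=3913864295, p(128)=4351078600, p(129)=4835271870, p(130)=5371315400, p(131)=5964539504, p(132)=6620830889, p(133)=7346629512, p(134)=8149040695, p(135)=9035836076, p(136)=10015581680, p(137)=11097645016, p(138)=12292341831, p(139)=13610949895, p(140)=15065878135, p(141)=16670689208, p(142)=18440293320, p(143)=20390982757, p(144)=22540654445, p(145)=24908858009, p(146)=27517052599, p(147)=30388671978, p(148)=33549419497, p(149)=37027355200, p(150)=40853235313, p(151)=45060624582, p(152)=49686288421, p(153)=54770336324, p(154)=60356673280, p(155)=66493182097, p(156)=73232243759, p(157)=80630964769, p(158)=88751778802, p(159)=97662728555, p(160)=107438159466, p(161)=118159068427, p(162)=129913904637, p(163)=142798995930, p(164)=156919475295, p(165)=172389800255, p(166)=189334822579, p(167)=207890420102, p(168)=228204732751, p(169)=250438925115, p(170)=274768617130, p(171)=301384802048, p(172)=330495499613, p(173)=362326859895, p(174)=397125074750, p(175)=435157697830, p(176)=476715857290, p(177)=522115831195, p(178)=571701605655, p(179)=625846753120, p(180)=684957390936, p(181)=749474411781, p(182)=819876908323, p(183)=896684817527, p(184)=980462880430, p(185)=1071823774337, p(186)=1171432692373, p(187)=1280011042268, p(188)=1398341745571, p(189)=1527273599625, p(190)=1667727404093.
Final step: p(191) = p(190) + p(189) - p(186) - p(184) + p(179) + p(176) - p(169) - p(165) + p(156) + p(151) - p(140) - p(134) + p(121) + p(114) - p(99) - p(91) + p(74) + p(65) - p(46) - p(36) + p(15) + p(4)
= 1667727404093 + 1527273599625 - 1171432692373 - 980462880430 + 625846753120 + 476715857290 - 250438925115 - 172389800255 + 73232243759 + 45060624582 - 15065878135 - 8149040695 + 2056148051 + 952050665 - 169229875 - 64112359 + 7089500 + 2012558 - 105558 - 17977 + 176 + 5
= 1820701100652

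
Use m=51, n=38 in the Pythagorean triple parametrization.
(1157, 3876, 4045)

Euclid's formula: a = m² - n², b = 2mn, c = m² + n²
m = 51, n = 38
a = 51² - 38² = 2601 - 1444 = 1157
b = 2 × 51 × 38 = 3876
c = 51² + 38² = 2601 + 1444 = 4045
Verification: 1157² + 3876² = 1338649 + 15023376 = 16362025 = 4045² ✓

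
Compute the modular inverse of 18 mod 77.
30

gcd(18, 77) = 1, so the inverse exists.
Extended Euclidean algorithm on (77, 18):
77 = 4 × 18 + 5  ⟹  5 = (1)·77 + (-4)·18
18 = 3 × 5 + 3  ⟹  3 = (-3)·77 + (13)·18
5 = 1 × 3 + 2  ⟹  2 = (4)·77 + (-17)·18
3 = 1 × 2 + 1  ⟹  1 = (-7)·77 + (30)·18
So (30)·18 ≡ 1 (mod 77), i.e. 18^(-1) ≡ 30 (mod 77).
Check: 18 × 30 = 540 ≡ 1 (mod 77)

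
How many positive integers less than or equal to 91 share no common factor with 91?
72

91 = 7 × 13
φ(n) = n × ∏(1 - 1/p) for each prime p dividing n
φ(91) = 91 × (1 - 1/7) × (1 - 1/13) = 72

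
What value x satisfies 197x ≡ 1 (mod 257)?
227

gcd(197, 257) = 1, so the inverse exists.
Extended Euclidean algorithm on (257, 197):
257 = 1 × 197 + 60  ⟹  60 = (1)·257 + (-1)·197
197 = 3 × 60 + 17  ⟹  17 = (-3)·257 + (4)·197
60 = 3 × 17 + 9  ⟹  9 = (10)·257 + (-13)·197
17 = 1 × 9 + 8  ⟹  8 = (-13)·257 + (17)·197
9 = 1 × 8 + 1  ⟹  1 = (23)·257 + (-30)·197
So (-30)·197 ≡ 1 (mod 257), i.e. 197^(-1) ≡ -30 ≡ 227 (mod 257).
Check: 197 × 227 = 44719 ≡ 1 (mod 257)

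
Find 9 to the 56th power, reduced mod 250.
191

Repeated squaring. Binary of 56 = 111000.
9^1 ≡ 9 (mod 250); 9^2 ≡ 81 (mod 250); 9^4 ≡ 61 (mod 250); 9^8 ≡ 221 (mod 250); 9^16 ≡ 91 (mod 250); 9^32 ≡ 31 (mod 250)
9^56 = 9^8 × 9^16 × 9^32 ≡ 191 (mod 250)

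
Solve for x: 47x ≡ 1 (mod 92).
47

gcd(47, 92) = 1, so the inverse exists.
Extended Euclidean algorithm on (92, 47):
92 = 1 × 47 + 45  ⟹  45 = (1)·92 + (-1)·47
47 = 1 × 45 + 2  ⟹  2 = (-1)·92 + (2)·47
45 = 22 × 2 + 1  ⟹  1 = (23)·92 + (-45)·47
So (-45)·47 ≡ 1 (mod 92), i.e. 47^(-1) ≡ -45 ≡ 47 (mod 92).
Check: 47 × 47 = 2209 ≡ 1 (mod 92)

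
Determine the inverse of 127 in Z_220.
123

gcd(127, 220) = 1, so the inverse exists.
Extended Euclidean algorithm on (220, 127):
220 = 1 × 127 + 93  ⟹  93 = (1)·220 + (-1)·127
127 = 1 × 93 + 34  ⟹  34 = (-1)·220 + (2)·127
93 = 2 × 34 + 25  ⟹  25 = (3)·220 + (-5)·127
34 = 1 × 25 + 9  ⟹  9 = (-4)·220 + (7)·127
25 = 2 × 9 + 7  ⟹  7 = (11)·220 + (-19)·127
9 = 1 × 7 + 2  ⟹  2 = (-15)·220 + (26)·127
7 = 3 × 2 + 1  ⟹  1 = (56)·220 + (-97)·127
So (-97)·127 ≡ 1 (mod 220), i.e. 127^(-1) ≡ -97 ≡ 123 (mod 220).
Check: 127 × 123 = 15621 ≡ 1 (mod 220)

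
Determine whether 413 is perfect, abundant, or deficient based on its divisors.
deficient

Proper divisors of 413: sum = 1 + 7 + 59 = 67
Since 67 < 413, 413 is deficient.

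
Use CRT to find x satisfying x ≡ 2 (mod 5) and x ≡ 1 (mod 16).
17

Using Chinese Remainder Theorem:
M = 5 × 16 = 80
M1 = 16, M2 = 5
y1 = 16^(-1) mod 5 = 1
y2 = 5^(-1) mod 16 = 13
x = (2×16×1 + 1×5×13) mod 80 = 17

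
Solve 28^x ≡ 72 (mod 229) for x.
43

Baby-step giant-step with step n = ⌈√229⌉ = 16.
Baby steps 28^j mod 229 (j:value) for j=0..15: 0:1, 1:28, 2:97, 3:197, 4:20, 5:102, 6:108, 7:47, 8:171, 9:208, 10:99, 11:24, 12:214, 13:38, 14:148, 15:22.
Giant-step multiplier: 28^(-16) ≡ 28^(228-16) = 28^212 ≡ 129 (mod 229).
Giant steps γ_i = 72·129^i mod 229: γ_0=72, γ_1=128, γ_2=24 (in table at j=11).
x = i·n + j = 2·16 + 11 = 43.
Check: 28^43 ≡ 72 (mod 229).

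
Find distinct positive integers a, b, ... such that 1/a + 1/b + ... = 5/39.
1/8 + 1/312

Greedy algorithm:
5/39: ceiling(39/5) = 8, use 1/8
1/312: ceiling(312/1) = 312, use 1/312
Result: 5/39 = 1/8 + 1/312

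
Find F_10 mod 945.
55

Matrix identity: Q^n = [[F_(n+1), F_n], [F_n, F_(n-1)]] with Q = [[1,1],[1,0]].
n = 10 = 1010₂. Square-and-multiply, entries mod 945:
Q^1 = [[1,1],[1,0]]
Q^2 = (Q^1)² = [[2,1],[1,1]]
Q^5 = (Q^2)²·Q = [[8,5],[5,3]]
Q^10 = (Q^5)² = [[89,55],[55,34]]
F_10 mod 945 = Q^10[0][1] = 55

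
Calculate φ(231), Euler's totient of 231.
120

231 = 3 × 7 × 11
φ(n) = n × ∏(1 - 1/p) for each prime p dividing n
φ(231) = 231 × (1 - 1/3) × (1 - 1/7) × (1 - 1/11) = 120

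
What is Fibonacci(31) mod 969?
328

Matrix identity: Q^n = [[F_(n+1), F_n], [F_n, F_(n-1)]] with Q = [[1,1],[1,0]].
n = 31 = 11111₂. Square-and-multiply, entries mod 969:
Q^1 = [[1,1],[1,0]]
Q^3 = (Q^1)²·Q = [[3,2],[2,1]]
Q^7 = (Q^3)²·Q = [[21,13],[13,8]]
Q^15 = (Q^7)²·Q = [[18,610],[610,377]]
Q^31 = (Q^15)²·Q = [[966,328],[328,638]]
F_31 mod 969 = Q^31[0][1] = 328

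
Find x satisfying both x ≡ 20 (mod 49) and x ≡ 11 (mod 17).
657

Using Chinese Remainder Theorem:
M = 49 × 17 = 833
M1 = 17, M2 = 49
y1 = 17^(-1) mod 49 = 26
y2 = 49^(-1) mod 17 = 8
x = (20×17×26 + 11×49×8) mod 833 = 657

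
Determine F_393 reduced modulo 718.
88

Matrix identity: Q^n = [[F_(n+1), F_n], [F_n, F_(n-1)]] with Q = [[1,1],[1,0]].
n = 393 = 110001001₂. Square-and-multiply, entries mod 718:
Q^1 = [[1,1],[1,0]]
Q^3 = (Q^1)²·Q = [[3,2],[2,1]]
Q^6 = (Q^3)² = [[13,8],[8,5]]
Q^12 = (Q^6)² = [[233,144],[144,89]]
Q^24 = (Q^12)² = [[353,416],[416,655]]
Q^49 = (Q^24)²·Q = [[429,413],[413,16]]
Q^98 = (Q^49)² = [[636,695],[695,659]]
Q^196 = (Q^98)² = [[73,371],[371,420]]
Q^393 = (Q^196)²·Q = [[619,88],[88,531]]
F_393 mod 718 = Q^393[0][1] = 88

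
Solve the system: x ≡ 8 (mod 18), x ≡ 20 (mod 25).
170

Using Chinese Remainder Theorem:
M = 18 × 25 = 450
M1 = 25, M2 = 18
y1 = 25^(-1) mod 18 = 13
y2 = 18^(-1) mod 25 = 7
x = (8×25×13 + 20×18×7) mod 450 = 170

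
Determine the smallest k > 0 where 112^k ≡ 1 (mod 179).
178

179 is prime, so ord(112) divides φ(179) = 178.
Divisors of 178: 1, 2, 89, 178.
Repeated squaring: 112^1 ≡ 112, 112^2 ≡ 14, 112^4 ≡ 17, 112^8 ≡ 110, 112^16 ≡ 107, 112^32 ≡ 172, 112^64 ≡ 49, 112^128 ≡ 74 (mod 179).
Test 112^d mod 179 for each divisor d in increasing order:
112^1 ≡ 112
112^2 ≡ 14
112^89 = 112^64·112^16·112^8·112^1 ≡ 178
112^178 = 112^128·112^32·112^16·112^2 ≡ 1  ← first divisor giving 1
The order is 178.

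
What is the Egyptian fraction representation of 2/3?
1/2 + 1/6

Greedy algorithm:
2/3: ceiling(3/2) = 2, use 1/2
1/6: ceiling(6/1) = 6, use 1/6
Result: 2/3 = 1/2 + 1/6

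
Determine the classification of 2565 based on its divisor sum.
deficient

Proper divisors of 2565: sum = 1 + 3 + 5 + 9 + 15 + 19 + 27 + 45 + 57 + 95 + 135 + 171 + 285 + 513 + 855 = 2235
Since 2235 < 2565, 2565 is deficient.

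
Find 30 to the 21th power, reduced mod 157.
101

Repeated squaring. Binary of 21 = 10101.
30^1 ≡ 30 (mod 157); 30^2 ≡ 115 (mod 157); 30^4 ≡ 37 (mod 157); 30^8 ≡ 113 (mod 157); 30^16 ≡ 52 (mod 157)
30^21 = 30^1 × 30^4 × 30^16 ≡ 101 (mod 157)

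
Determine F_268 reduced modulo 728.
571

Matrix identity: Q^n = [[F_(n+1), F_n], [F_n, F_(n-1)]] with Q = [[1,1],[1,0]].
n = 268 = 100001100₂. Square-and-multiply, entries mod 728:
Q^1 = [[1,1],[1,0]]
Q^2 = (Q^1)² = [[2,1],[1,1]]
Q^4 = (Q^2)² = [[5,3],[3,2]]
Q^8 = (Q^4)² = [[34,21],[21,13]]
Q^16 = (Q^8)² = [[141,259],[259,610]]
Q^33 = (Q^16)²·Q = [[463,330],[330,133]]
Q^67 = (Q^33)²·Q = [[157,37],[37,120]]
Q^134 = (Q^67)² = [[538,57],[57,481]]
Q^268 = (Q^134)² = [[37,571],[571,194]]
F_268 mod 728 = Q^268[0][1] = 571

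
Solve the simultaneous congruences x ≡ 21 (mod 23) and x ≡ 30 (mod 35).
205

Using Chinese Remainder Theorem:
M = 23 × 35 = 805
M1 = 35, M2 = 23
y1 = 35^(-1) mod 23 = 2
y2 = 23^(-1) mod 35 = 32
x = (21×35×2 + 30×23×32) mod 805 = 205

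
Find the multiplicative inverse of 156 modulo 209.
138

gcd(156, 209) = 1, so the inverse exists.
Extended Euclidean algorithm on (209, 156):
209 = 1 × 156 + 53  ⟹  53 = (1)·209 + (-1)·156
156 = 2 × 53 + 50  ⟹  50 = (-2)·209 + (3)·156
53 = 1 × 50 + 3  ⟹  3 = (3)·209 + (-4)·156
50 = 16 × 3 + 2  ⟹  2 = (-50)·209 + (67)·156
3 = 1 × 2 + 1  ⟹  1 = (53)·209 + (-71)·156
So (-71)·156 ≡ 1 (mod 209), i.e. 156^(-1) ≡ -71 ≡ 138 (mod 209).
Check: 156 × 138 = 21528 ≡ 1 (mod 209)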